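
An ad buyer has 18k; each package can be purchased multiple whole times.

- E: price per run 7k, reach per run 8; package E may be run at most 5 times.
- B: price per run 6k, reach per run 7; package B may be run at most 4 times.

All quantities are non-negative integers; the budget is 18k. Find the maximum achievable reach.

This is a bounded integer knapsack.
Take 3×B: price 18 ≤ 18, reach 3·7 = 21.
No other integer combination yields more.

21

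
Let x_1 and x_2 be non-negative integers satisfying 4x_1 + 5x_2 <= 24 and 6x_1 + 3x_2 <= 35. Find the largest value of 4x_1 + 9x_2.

(x_1,x_2)=(1,4): 4·1+5·4=24≤24, 6·1+3·4=18≤35, objective 40.
(x_1,x_2)=(0,4): 4·0+5·4=20≤24, 6·0+3·4=12≤35, objective 36.
Maximum is 40 at (x_1,x_2)=(1,4).

40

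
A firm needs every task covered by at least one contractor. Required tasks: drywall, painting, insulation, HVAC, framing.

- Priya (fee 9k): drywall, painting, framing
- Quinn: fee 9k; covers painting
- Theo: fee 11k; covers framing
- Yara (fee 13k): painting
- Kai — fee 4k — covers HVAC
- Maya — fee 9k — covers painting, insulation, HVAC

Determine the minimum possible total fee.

The greedy cost-per-new-task heuristic would pick Priya, Kai, and Maya for 22, but a cheaper cover exists.
Choose Priya and Maya: together they cover drywall, painting, insulation, HVAC, framing — every task.
Total fee: 9 + 9 = 18.
No cover costs less than 18.

18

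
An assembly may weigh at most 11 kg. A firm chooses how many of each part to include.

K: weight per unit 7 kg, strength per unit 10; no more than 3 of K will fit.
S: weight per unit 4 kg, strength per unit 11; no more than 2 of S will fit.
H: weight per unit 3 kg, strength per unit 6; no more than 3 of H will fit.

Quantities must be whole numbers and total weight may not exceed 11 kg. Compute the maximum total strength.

28

Take 2×S and 1×H: weight 11 ≤ 11, strength 2·11 + 1·6 = 28.
S has the best ratio (11/4) and is taken to its limit of 2; remaining capacity is filled optimally with the others.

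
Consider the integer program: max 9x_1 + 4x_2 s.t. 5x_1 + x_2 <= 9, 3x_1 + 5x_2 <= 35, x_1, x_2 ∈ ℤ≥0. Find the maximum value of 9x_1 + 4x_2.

The continuous relaxation peaks at (0.455, 6.73) with value 31.00; rounding to a feasible lattice point costs some objective.
(x_1,x_2)=(0,7): 5·0+1·7=7≤9, 3·0+5·7=35≤35, objective 28.
(x_1,x_2)=(0,6): 5·0+1·6=6≤9, 3·0+5·6=30≤35, objective 24.
(x_1,x_2)=(0,5): 5·0+1·5=5≤9, 3·0+5·5=25≤35, objective 20.
No feasible integer point exceeds 28.

28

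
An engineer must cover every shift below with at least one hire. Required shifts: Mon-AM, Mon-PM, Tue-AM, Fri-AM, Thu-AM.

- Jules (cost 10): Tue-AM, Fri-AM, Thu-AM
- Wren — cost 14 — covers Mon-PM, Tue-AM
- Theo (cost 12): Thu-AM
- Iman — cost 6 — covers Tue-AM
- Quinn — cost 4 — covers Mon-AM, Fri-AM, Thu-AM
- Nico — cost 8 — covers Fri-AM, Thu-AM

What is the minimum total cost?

The greedy cost-per-new-shift heuristic would pick Quinn, Iman, and Wren for 24, but a cheaper cover exists.
Choose Wren and Quinn: together they cover Mon-AM, Mon-PM, Tue-AM, Fri-AM, Thu-AM — every shift.
Total cost: 14 + 4 = 18.
No cover costs less than 18.

18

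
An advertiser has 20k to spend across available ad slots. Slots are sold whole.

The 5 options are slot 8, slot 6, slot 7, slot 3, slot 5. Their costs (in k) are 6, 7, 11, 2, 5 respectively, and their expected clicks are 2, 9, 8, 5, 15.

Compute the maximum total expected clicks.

Allowing fractional choices, the relaxed optimum would be about 33.4, but ad slots are indivisible.
slot 7 + slot 3 + slot 5: cost 11 + 2 + 5 = 18 ≤ 20, expected clicks 8 + 5 + 15 = 28.
slot 6 + slot 3 + slot 5: cost 7 + 2 + 5 = 14 ≤ 20, expected clicks 9 + 5 + 15 = 29.
slot 8 + slot 6 + slot 3 + slot 5: cost 6 + 7 + 2 + 5 = 20 ≤ 20, expected clicks 2 + 9 + 5 + 15 = 31.
Best is slot 8, slot 6, slot 3, and slot 5 with total expected clicks 31.

31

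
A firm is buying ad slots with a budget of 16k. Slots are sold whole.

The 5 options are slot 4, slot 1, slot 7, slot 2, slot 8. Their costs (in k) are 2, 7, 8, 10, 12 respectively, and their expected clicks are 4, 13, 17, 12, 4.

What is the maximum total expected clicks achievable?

Take slot 1 and slot 7: cost 7 + 8 = 15 ≤ 16, expected clicks 13 + 17 = 30.
No other feasible combination does better.

30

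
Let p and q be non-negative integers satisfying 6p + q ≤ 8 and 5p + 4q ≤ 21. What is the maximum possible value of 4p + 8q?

40

(p,q)=(0,5) is feasible, giving 40.
(p,q)=(0,4) is feasible, giving 32.
The best lattice point is (0,5), giving 40.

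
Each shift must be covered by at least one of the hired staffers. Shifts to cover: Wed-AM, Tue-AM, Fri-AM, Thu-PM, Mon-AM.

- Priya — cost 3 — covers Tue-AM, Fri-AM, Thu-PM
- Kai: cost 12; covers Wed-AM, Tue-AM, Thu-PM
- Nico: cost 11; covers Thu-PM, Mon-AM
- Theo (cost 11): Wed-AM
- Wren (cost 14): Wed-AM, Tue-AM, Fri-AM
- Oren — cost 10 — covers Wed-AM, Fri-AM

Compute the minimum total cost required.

Choose Priya, Nico, and Oren: together they cover Wed-AM, Tue-AM, Fri-AM, Thu-PM, Mon-AM — every shift.
Total cost: 3 + 11 + 10 = 24.
No cover costs less than 24.

24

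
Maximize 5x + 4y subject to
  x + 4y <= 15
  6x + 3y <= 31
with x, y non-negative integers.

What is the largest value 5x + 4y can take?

(x,y)=(4,2): 1·4+4·2=12≤15, 6·4+3·2=30≤31, objective 28.
(x,y)=(3,3): 1·3+4·3=15≤15, 6·3+3·3=27≤31, objective 27.
(x,y)=(4,1): 1·4+4·1=8≤15, 6·4+3·1=27≤31, objective 24.
No feasible integer point exceeds 28.

28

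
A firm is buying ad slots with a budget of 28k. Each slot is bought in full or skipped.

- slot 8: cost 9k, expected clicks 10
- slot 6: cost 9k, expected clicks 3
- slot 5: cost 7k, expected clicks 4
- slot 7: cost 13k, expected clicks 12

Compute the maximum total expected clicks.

slot 8 + slot 6 + slot 5: cost 9 + 9 + 7 = 25 ≤ 28, expected clicks 10 + 3 + 4 = 17.
slot 8 + slot 7: cost 9 + 13 = 22 ≤ 28, expected clicks 10 + 12 = 22.
Best is slot 8 and slot 7 with total expected clicks 22.

22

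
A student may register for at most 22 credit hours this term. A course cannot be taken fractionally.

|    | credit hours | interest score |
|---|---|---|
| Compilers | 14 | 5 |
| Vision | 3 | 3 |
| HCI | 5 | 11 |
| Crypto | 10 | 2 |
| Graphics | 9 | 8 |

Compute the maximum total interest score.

22

This is a 0-1 knapsack instance.
Allowing fractional choices, the relaxed optimum would be about 23.8, but courses are indivisible.
Vision + HCI + Graphics: credit hours 3 + 5 + 9 = 17 ≤ 22, interest score 3 + 11 + 8 = 22.
HCI + Graphics: credit hours 5 + 9 = 14 ≤ 22, interest score 11 + 8 = 19.
Compilers + Vision + HCI: credit hours 14 + 3 + 5 = 22 ≤ 22, interest score 5 + 3 + 11 = 19.
Best is Vision, HCI, and Graphics with total interest score 22.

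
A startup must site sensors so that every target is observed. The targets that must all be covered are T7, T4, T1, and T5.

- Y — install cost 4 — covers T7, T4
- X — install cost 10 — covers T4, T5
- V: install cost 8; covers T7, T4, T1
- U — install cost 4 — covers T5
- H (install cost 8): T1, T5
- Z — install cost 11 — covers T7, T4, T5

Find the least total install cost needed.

12

The greedy cost-per-new-target heuristic would pick Y, U, and V for 16, but a cheaper cover exists.
Choose V and U: together they cover T7, T4, T1, T5 — every target.
Total install cost: 8 + 4 = 12.
No cover costs less than 12.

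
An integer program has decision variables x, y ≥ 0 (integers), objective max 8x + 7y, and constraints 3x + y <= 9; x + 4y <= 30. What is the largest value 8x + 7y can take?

The continuous relaxation peaks at (0.545, 7.36) with value 55.91; rounding to a feasible lattice point costs some objective.
(x,y)=(1,6): 3·1+1·6=9≤9, 1·1+4·6=25≤30, objective 50.
(x,y)=(0,7): 3·0+1·7=7≤9, 1·0+4·7=28≤30, objective 49.
The best lattice point is (1,6), giving 50.

50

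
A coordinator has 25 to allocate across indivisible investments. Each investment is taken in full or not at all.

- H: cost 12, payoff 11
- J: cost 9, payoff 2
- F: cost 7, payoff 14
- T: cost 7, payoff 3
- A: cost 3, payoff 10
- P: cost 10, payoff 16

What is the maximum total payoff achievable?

This is an integer program with binary decision variables.
Allowing fractional choices, the relaxed optimum would be about 44.6, but investments are indivisible.
H + A + P: cost 12 + 3 + 10 = 25 ≤ 25, payoff 11 + 10 + 16 = 37.
F + A + P: cost 7 + 3 + 10 = 20 ≤ 25, payoff 14 + 10 + 16 = 40.
Best is F, A, and P with total payoff 40.

40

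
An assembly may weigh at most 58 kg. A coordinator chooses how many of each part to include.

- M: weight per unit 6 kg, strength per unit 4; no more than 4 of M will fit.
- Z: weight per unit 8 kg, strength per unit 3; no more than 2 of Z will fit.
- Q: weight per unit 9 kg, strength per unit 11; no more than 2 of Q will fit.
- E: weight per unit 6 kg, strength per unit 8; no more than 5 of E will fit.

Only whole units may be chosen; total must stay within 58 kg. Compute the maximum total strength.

66

E has the best ratio (8/6); taking only E gives at most 5×8 = 40 (stopped by the supply cap of 5).
Mixing does better — 1×M, 2×Q, and 5×E: weight 54 ≤ 58, strength 1·4 + 2·11 + 5·8 = 66.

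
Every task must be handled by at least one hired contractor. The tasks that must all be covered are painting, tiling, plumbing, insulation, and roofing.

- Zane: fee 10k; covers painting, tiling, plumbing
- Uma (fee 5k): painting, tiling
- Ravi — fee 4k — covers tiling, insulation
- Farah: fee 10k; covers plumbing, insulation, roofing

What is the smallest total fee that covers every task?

15

Choose Uma and Farah: together they cover painting, tiling, plumbing, insulation, roofing — every task.
Total fee: 5 + 10 = 15.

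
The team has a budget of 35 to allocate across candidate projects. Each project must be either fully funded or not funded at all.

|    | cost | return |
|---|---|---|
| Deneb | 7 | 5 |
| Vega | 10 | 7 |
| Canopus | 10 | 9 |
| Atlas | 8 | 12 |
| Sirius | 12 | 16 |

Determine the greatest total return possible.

37

Treat it as a binary knapsack problem.
Allowing fractional choices, the relaxed optimum would be about 40.6, but projects are indivisible.
Vega + Atlas + Sirius: cost 10 + 8 + 12 = 30 ≤ 35, return 7 + 12 + 16 = 35.
Canopus + Atlas + Sirius: cost 10 + 8 + 12 = 30 ≤ 35, return 9 + 12 + 16 = 37.
Best is Canopus, Atlas, and Sirius with total return 37.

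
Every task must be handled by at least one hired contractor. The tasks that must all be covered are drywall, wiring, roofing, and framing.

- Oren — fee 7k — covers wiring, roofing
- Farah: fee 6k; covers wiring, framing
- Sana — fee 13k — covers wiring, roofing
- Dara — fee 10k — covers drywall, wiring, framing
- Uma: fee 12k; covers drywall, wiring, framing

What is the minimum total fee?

This is a weighted set-cover instance.
The greedy cost-per-new-task heuristic would pick Farah, Oren, and Dara for 23, but a cheaper cover exists.
Choose Oren and Dara: together they cover drywall, wiring, roofing, framing — every task.
Total fee: 7 + 10 = 17.
No cover costs less than 17.

17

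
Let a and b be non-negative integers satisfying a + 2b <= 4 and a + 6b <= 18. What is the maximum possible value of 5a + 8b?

20

(a,b)=(4,0): 1·4+2·0=4≤4, 1·4+6·0=4≤18, objective 20.
(a,b)=(3,0): 1·3+2·0=3≤4, 1·3+6·0=3≤18, objective 15.
The best lattice point is (4,0), giving 20.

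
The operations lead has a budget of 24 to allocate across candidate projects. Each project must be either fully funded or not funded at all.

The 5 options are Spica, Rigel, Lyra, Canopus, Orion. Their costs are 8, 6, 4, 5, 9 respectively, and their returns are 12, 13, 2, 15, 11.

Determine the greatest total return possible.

Spica + Rigel + Canopus: cost 8 + 6 + 5 = 19 ≤ 24, return 12 + 13 + 15 = 40.
Rigel + Lyra + Canopus + Orion: cost 6 + 4 + 5 + 9 = 24 ≤ 24, return 13 + 2 + 15 + 11 = 41.
Spica + Rigel + Lyra + Canopus: cost 8 + 6 + 4 + 5 = 23 ≤ 24, return 12 + 13 + 2 + 15 = 42.
Best is Spica, Rigel, Lyra, and Canopus with total return 42.

42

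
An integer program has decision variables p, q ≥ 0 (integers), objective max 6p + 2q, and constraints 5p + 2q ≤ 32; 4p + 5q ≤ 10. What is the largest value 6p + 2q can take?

12

Relaxing integrality, the LP optimum is 15.00 at (p,q) = (2.5, 0), which is not an integer point.
(p,q)=(2,0): 5·2+2·0=10≤32, 4·2+5·0=8≤10, objective 12.
(p,q)=(1,1): 5·1+2·1=7≤32, 4·1+5·1=9≤10, objective 8.
(p,q)=(1,0): 5·1+2·0=5≤32, 4·1+5·0=4≤10, objective 6.
Maximum is 12 at (p,q)=(2,0).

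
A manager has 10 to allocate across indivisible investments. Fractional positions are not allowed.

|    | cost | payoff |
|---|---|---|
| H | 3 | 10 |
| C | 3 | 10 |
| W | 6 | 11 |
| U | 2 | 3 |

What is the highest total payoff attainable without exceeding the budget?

23

Take H, C, and U: cost 3 + 3 + 2 = 8 ≤ 10, payoff 10 + 10 + 3 = 23.
No other feasible combination does better.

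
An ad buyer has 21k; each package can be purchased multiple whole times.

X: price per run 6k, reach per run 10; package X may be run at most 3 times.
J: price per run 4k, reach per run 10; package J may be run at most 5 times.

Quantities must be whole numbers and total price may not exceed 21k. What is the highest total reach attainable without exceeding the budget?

50

J has the best ratio (10/4); taking only J gives at most 5×10 = 50 (stopped by the price limit).
Optimal: 5×J: price 20 ≤ 21, reach 5·10 = 50.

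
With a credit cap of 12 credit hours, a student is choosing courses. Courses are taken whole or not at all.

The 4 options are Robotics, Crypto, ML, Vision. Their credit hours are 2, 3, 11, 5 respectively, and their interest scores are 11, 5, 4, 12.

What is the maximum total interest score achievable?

Take Robotics, Crypto, and Vision: credit hours 2 + 3 + 5 = 10 ≤ 12, interest score 11 + 5 + 12 = 28.
No other feasible combination does better.

28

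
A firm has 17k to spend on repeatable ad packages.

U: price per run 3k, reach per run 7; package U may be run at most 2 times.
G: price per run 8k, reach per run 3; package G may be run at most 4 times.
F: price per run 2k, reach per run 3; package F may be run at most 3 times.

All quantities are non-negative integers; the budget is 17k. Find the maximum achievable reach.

23

2×U and 2×F: price 10 ≤ 17, reach 2·7 + 2·3 = 20.
2×U and 3×F: price 12 ≤ 17, reach 2·7 + 3·3 = 23.
Best is 23.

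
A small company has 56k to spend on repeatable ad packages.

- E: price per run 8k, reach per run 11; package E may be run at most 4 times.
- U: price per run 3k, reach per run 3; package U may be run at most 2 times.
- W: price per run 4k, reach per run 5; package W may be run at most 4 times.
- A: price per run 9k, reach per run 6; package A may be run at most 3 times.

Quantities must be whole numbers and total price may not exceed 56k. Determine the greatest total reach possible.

E has the best ratio (11/8); taking only E gives at most 4×11 = 44 (stopped by the supply cap of 4).
Mixing does better — 4×E, 2×U, and 4×W: price 54 ≤ 56, reach 4·11 + 2·3 + 4·5 = 70.

70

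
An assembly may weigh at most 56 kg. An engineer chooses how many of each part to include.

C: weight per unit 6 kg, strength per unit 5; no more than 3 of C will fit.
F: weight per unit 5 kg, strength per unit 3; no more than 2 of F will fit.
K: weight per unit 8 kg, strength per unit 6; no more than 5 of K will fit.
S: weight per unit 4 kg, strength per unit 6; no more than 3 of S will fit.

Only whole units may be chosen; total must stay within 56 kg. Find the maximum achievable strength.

Take 2×C, 4×K, and 3×S: weight 56 ≤ 56, strength 2·5 + 4·6 + 3·6 = 52.
S has the best ratio (6/4) and is taken to its limit of 3; remaining capacity is filled optimally with the others.

52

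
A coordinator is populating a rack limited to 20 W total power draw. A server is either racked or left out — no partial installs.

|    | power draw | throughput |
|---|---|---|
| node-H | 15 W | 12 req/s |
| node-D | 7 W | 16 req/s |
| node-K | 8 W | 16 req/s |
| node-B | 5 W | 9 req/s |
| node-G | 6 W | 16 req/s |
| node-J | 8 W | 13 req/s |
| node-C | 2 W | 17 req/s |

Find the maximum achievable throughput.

This is a 0-1 knapsack instance.
node-D + node-B + node-G + node-C: power draw 7 + 5 + 6 + 2 = 20 ≤ 20, throughput 16 + 9 + 16 + 17 = 58.
node-D + node-G + node-C: power draw 7 + 6 + 2 = 15 ≤ 20, throughput 16 + 16 + 17 = 49.
Best is node-D, node-B, node-G, and node-C with total throughput 58.

58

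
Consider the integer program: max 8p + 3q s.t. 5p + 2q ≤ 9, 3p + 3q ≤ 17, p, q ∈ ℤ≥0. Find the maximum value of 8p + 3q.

The continuous relaxation peaks at (1.8, 0) with value 14.40; rounding to a feasible lattice point costs some objective.
(p,q)=(1,2): 5·1+2·2=9≤9, 3·1+3·2=9≤17, objective 14.
(p,q)=(1,1): 5·1+2·1=7≤9, 3·1+3·1=6≤17, objective 11.
(p,q)=(0,3): 5·0+2·3=6≤9, 3·0+3·3=9≤17, objective 9.
The best lattice point is (1,2), giving 14.

14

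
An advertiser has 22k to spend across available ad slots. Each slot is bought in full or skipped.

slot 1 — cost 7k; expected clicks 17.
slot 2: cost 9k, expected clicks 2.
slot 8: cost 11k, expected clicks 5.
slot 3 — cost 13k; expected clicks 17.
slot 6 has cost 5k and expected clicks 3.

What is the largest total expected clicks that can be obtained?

slot 1 + slot 3: cost 7 + 13 = 20 ≤ 22, expected clicks 17 + 17 = 34.
slot 1 + slot 8: cost 7 + 11 = 18 ≤ 22, expected clicks 17 + 5 = 22.
slot 1 + slot 2 + slot 6: cost 7 + 9 + 5 = 21 ≤ 22, expected clicks 17 + 2 + 3 = 22.
Best is slot 1 and slot 3 with total expected clicks 34.

34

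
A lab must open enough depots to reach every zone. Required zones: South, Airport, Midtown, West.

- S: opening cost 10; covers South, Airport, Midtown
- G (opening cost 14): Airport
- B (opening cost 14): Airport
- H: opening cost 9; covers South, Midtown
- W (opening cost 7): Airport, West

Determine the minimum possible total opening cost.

16

The greedy cost-per-new-zone heuristic would pick S and W for 17, but a cheaper cover exists.
Choose H and W: together they cover South, Airport, Midtown, West — every zone.
Total opening cost: 9 + 7 = 16.
No cover costs less than 16.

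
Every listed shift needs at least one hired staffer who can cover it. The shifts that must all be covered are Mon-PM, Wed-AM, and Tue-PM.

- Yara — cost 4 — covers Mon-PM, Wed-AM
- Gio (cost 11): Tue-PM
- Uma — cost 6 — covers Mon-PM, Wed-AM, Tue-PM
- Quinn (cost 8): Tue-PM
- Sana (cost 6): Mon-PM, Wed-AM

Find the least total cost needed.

The greedy cost-per-new-shift heuristic would pick Yara and Uma for 10, but a cheaper cover exists.
Uma alone covers Mon-PM, Wed-AM, Tue-PM — every shift.
Total cost: 6.
No cover costs less than 6.

6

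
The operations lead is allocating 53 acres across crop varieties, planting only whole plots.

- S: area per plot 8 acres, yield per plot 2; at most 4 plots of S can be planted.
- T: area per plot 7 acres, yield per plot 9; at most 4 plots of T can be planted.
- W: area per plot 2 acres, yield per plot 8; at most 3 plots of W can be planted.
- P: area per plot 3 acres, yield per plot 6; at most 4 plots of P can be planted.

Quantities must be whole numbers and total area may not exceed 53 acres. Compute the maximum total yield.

84

1×S, 4×T, 3×W, and 3×P: area 51 ≤ 53, yield 1·2 + 4·9 + 3·8 + 3·6 = 80.
4×T, 3×W, and 4×P: area 46 ≤ 53, yield 4·9 + 3·8 + 4·6 = 84.
Best is 84.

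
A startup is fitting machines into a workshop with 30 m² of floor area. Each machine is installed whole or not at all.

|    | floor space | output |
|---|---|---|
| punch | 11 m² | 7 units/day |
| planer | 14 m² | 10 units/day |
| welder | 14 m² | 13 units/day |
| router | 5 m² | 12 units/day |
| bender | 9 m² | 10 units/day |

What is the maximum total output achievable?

35

This is a 0-1 knapsack instance.
Allowing fractional choices, the relaxed optimum would be about 36.4, but machines are indivisible.
punch + welder + router: floor space 11 + 14 + 5 = 30 ≤ 30, output 7 + 13 + 12 = 32.
welder + router + bender: floor space 14 + 5 + 9 = 28 ≤ 30, output 13 + 12 + 10 = 35.
planer + router + bender: floor space 14 + 5 + 9 = 28 ≤ 30, output 10 + 12 + 10 = 32.
Best is welder, router, and bender with total output 35.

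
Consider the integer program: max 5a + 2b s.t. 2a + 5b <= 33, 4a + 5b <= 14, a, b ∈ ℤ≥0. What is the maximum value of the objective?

The continuous relaxation peaks at (3.5, 0) with value 17.50; rounding to a feasible lattice point costs some objective.
(a,b)=(3,0): 2·3+5·0=6≤33, 4·3+5·0=12≤14, objective 15.
(a,b)=(2,1): 2·2+5·1=9≤33, 4·2+5·1=13≤14, objective 12.
(a,b)=(2,0): 2·2+5·0=4≤33, 4·2+5·0=8≤14, objective 10.
No feasible integer point exceeds 15.

15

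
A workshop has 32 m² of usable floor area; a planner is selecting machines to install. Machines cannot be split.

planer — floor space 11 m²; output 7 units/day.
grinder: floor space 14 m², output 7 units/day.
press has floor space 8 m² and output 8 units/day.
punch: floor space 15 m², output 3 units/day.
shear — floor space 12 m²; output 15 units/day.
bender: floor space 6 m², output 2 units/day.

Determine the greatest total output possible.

30

Take planer, press, and shear: floor space 11 + 8 + 12 = 31 ≤ 32, output 7 + 8 + 15 = 30.
No other feasible combination does better.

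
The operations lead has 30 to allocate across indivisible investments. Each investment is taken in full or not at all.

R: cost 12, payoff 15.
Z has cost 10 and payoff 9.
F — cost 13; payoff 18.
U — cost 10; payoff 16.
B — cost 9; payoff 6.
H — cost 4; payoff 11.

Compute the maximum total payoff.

Allowing fractional choices, the relaxed optimum would be about 48.8, but investments are indivisible.
F + U + H: cost 13 + 10 + 4 = 27 ≤ 30, payoff 18 + 16 + 11 = 45.
R + F + H: cost 12 + 13 + 4 = 29 ≤ 30, payoff 15 + 18 + 11 = 44.
R + U + H: cost 12 + 10 + 4 = 26 ≤ 30, payoff 15 + 16 + 11 = 42.
Best is F, U, and H with total payoff 45.

45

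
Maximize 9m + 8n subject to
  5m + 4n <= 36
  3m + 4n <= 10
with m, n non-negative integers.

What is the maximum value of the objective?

27

(m,n)=(3,0): 5·3+4·0=15≤36, 3·3+4·0=9≤10, objective 27.
(m,n)=(2,1): 5·2+4·1=14≤36, 3·2+4·1=10≤10, objective 26.
(m,n)=(2,0): 5·2+4·0=10≤36, 3·2+4·0=6≤10, objective 18.
No feasible integer point exceeds 27.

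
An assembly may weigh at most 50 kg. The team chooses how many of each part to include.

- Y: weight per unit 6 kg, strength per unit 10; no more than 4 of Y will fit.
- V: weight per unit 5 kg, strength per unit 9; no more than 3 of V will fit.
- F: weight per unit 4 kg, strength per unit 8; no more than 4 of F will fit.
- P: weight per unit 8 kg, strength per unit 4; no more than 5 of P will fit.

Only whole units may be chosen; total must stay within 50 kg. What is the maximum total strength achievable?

This is a bounded integer knapsack.
3×Y, 3×V, and 4×F: weight 49 ≤ 50, strength 3·10 + 3·9 + 4·8 = 89.
4×Y, 2×V, and 4×F: weight 50 ≤ 50, strength 4·10 + 2·9 + 4·8 = 90.
Best is 90.

90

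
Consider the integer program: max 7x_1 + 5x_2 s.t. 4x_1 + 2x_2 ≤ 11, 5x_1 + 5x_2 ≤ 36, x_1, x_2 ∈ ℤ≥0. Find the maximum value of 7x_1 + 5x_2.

25

The continuous relaxation peaks at (0, 5.5) with value 27.50; rounding to a feasible lattice point costs some objective.
(x_1,x_2)=(0,5): 4·0+2·5=10≤11, 5·0+5·5=25≤36, objective 25.
(x_1,x_2)=(0,4): 4·0+2·4=8≤11, 5·0+5·4=20≤36, objective 20.
Maximum is 25 at (x_1,x_2)=(0,5).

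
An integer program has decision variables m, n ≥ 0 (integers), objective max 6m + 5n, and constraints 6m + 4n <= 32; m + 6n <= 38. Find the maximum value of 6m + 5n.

37

(m,n)=(2,5) is feasible, giving 37.
(m,n)=(1,6) is feasible, giving 36.
(m,n)=(2,4) is feasible, giving 32.
(m,n)=(1,5) is feasible, giving 31.
The best lattice point is (2,5), giving 37.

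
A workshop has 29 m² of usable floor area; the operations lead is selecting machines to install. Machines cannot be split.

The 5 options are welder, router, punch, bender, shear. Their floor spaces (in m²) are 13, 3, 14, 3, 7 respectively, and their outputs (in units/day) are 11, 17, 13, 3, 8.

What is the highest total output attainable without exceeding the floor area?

This is an integer program with binary decision variables.
Allowing fractional choices, the relaxed optimum would be about 42.7, but machines are indivisible.
router + punch + bender + shear: floor space 3 + 14 + 3 + 7 = 27 ≤ 29, output 17 + 13 + 3 + 8 = 41.
welder + router + bender + shear: floor space 13 + 3 + 3 + 7 = 26 ≤ 29, output 11 + 17 + 3 + 8 = 39.
router + punch + shear: floor space 3 + 14 + 7 = 24 ≤ 29, output 17 + 13 + 8 = 38.
Best is router, punch, bender, and shear with total output 41.

41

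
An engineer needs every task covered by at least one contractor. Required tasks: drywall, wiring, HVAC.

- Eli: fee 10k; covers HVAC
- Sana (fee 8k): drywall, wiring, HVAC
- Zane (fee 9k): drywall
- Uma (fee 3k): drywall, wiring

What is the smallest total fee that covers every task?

The greedy cost-per-new-task heuristic would pick Uma and Sana for 11, but a cheaper cover exists.
Sana alone covers drywall, wiring, HVAC — every task.
Total fee: 8.
No cover costs less than 8.

8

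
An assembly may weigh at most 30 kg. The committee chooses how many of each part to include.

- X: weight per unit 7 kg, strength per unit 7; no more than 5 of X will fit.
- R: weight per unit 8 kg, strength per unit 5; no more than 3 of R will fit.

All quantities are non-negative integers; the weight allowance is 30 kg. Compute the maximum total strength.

28

3×X and 1×R: weight 29 ≤ 30, strength 3·7 + 1·5 = 26.
4×X: weight 28 ≤ 30, strength 4·7 = 28.
Best is 28.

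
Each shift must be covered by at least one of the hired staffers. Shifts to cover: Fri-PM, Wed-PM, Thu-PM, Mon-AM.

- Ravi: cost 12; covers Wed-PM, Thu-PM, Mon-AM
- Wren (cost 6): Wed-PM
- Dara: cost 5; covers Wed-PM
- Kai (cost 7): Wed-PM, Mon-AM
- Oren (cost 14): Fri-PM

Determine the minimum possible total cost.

The greedy cost-per-new-shift heuristic would pick Kai, Ravi, and Oren for 33, but a cheaper cover exists.
Choose Ravi and Oren: together they cover Fri-PM, Wed-PM, Thu-PM, Mon-AM — every shift.
Total cost: 12 + 14 = 26.
No cover costs less than 26.

26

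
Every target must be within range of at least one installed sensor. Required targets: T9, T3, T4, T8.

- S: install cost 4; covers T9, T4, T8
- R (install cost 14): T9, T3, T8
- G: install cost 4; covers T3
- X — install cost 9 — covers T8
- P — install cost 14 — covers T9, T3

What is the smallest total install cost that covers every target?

Choose S and G: together they cover T9, T3, T4, T8 — every target.
Total install cost: 4 + 4 = 8.
No cover costs less than 8.

8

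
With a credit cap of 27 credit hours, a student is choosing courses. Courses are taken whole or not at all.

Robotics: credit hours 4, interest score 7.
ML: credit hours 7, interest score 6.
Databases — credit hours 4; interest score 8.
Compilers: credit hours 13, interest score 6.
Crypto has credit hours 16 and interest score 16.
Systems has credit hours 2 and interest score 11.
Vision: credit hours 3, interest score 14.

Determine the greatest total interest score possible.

Databases + Crypto + Systems + Vision: credit hours 4 + 16 + 2 + 3 = 25 ≤ 27, interest score 8 + 16 + 11 + 14 = 49.
Robotics + Crypto + Systems + Vision: credit hours 4 + 16 + 2 + 3 = 25 ≤ 27, interest score 7 + 16 + 11 + 14 = 48.
Best is Databases, Crypto, Systems, and Vision with total interest score 49.

49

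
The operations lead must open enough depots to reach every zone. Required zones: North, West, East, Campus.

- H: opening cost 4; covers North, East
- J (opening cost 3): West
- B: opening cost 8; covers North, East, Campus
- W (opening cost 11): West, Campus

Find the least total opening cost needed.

The greedy cost-per-new-zone heuristic would pick H, J, and B for 15, but a cheaper cover exists.
Choose J and B: together they cover North, West, East, Campus — every zone.
Total opening cost: 3 + 8 = 11.
No cover costs less than 11.

11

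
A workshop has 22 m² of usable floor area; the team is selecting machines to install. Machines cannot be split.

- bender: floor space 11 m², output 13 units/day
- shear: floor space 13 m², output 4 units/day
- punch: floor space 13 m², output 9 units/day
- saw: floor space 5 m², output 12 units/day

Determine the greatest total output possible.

25

This is an integer program with binary decision variables.
punch + saw: floor space 13 + 5 = 18 ≤ 22, output 9 + 12 = 21.
shear + saw: floor space 13 + 5 = 18 ≤ 22, output 4 + 12 = 16.
bender + saw: floor space 11 + 5 = 16 ≤ 22, output 13 + 12 = 25.
Best is bender and saw with total output 25.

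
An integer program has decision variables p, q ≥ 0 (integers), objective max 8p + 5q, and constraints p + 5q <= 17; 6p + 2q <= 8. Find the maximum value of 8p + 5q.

15

Relaxing integrality, the LP optimum is 18.50 at (p,q) = (0.214, 3.36), which is not an integer point.
(p,q)=(0,3): 1·0+5·3=15≤17, 6·0+2·3=6≤8, objective 15.
(p,q)=(0,2): 1·0+5·2=10≤17, 6·0+2·2=4≤8, objective 10.
No feasible integer point exceeds 15.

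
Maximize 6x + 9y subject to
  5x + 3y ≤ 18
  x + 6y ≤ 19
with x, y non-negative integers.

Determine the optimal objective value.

33

Relaxing integrality, the LP optimum is 37.00 at (x,y) = (1.89, 2.85), which is not an integer point.
(x,y)=(1,3): 5·1+3·3=14≤18, 1·1+6·3=19≤19, objective 33.
(x,y)=(2,2): 5·2+3·2=16≤18, 1·2+6·2=14≤19, objective 30.
Maximum is 33 at (x,y)=(1,3).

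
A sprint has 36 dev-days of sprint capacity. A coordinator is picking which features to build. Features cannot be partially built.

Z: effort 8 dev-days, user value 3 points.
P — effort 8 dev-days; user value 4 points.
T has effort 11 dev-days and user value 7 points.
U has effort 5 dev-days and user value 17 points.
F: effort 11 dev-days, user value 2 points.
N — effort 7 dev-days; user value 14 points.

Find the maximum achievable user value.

42

Allowing fractional choices, the relaxed optimum would be about 43.9, but features are indivisible.
T + U + F + N: effort 11 + 5 + 11 + 7 = 34 ≤ 36, user value 7 + 17 + 2 + 14 = 40.
P + T + U + N: effort 8 + 11 + 5 + 7 = 31 ≤ 36, user value 4 + 7 + 17 + 14 = 42.
Z + T + U + N: effort 8 + 11 + 5 + 7 = 31 ≤ 36, user value 3 + 7 + 17 + 14 = 41.
Best is P, T, U, and N with total user value 42.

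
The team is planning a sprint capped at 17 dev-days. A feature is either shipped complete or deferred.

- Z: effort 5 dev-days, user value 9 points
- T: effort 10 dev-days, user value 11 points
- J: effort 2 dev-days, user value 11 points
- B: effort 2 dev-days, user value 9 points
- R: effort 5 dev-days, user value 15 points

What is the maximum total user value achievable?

44

Treat it as a binary knapsack problem.
J + B + R: effort 2 + 2 + 5 = 9 ≤ 17, user value 11 + 9 + 15 = 35.
T + J + R: effort 10 + 2 + 5 = 17 ≤ 17, user value 11 + 11 + 15 = 37.
Z + J + B + R: effort 5 + 2 + 2 + 5 = 14 ≤ 17, user value 9 + 11 + 9 + 15 = 44.
Best is Z, J, B, and R with total user value 44.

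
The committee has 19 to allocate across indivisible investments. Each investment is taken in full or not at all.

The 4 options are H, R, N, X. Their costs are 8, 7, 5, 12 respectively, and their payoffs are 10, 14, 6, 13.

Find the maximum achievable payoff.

27

This is an integer program with binary decision variables.
Take R and X: cost 7 + 12 = 19 ≤ 19, payoff 14 + 13 = 27.
No other feasible combination does better.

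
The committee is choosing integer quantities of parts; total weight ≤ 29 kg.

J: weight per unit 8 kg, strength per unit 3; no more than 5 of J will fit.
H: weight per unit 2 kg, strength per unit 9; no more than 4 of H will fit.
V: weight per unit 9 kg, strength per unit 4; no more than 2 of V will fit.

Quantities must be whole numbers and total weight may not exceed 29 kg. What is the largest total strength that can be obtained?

44

1×J, 4×H, and 1×V: weight 25 ≤ 29, strength 1·3 + 4·9 + 1·4 = 43.
4×H and 2×V: weight 26 ≤ 29, strength 4·9 + 2·4 = 44.
Best is 44.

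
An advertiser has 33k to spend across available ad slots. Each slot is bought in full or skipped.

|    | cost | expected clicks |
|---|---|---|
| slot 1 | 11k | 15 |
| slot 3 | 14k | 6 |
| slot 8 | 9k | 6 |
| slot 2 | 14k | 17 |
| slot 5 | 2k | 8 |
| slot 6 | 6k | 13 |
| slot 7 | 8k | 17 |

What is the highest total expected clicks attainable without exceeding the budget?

slot 1 + slot 5 + slot 6 + slot 7: cost 11 + 2 + 6 + 8 = 27 ≤ 33, expected clicks 15 + 8 + 13 + 17 = 53.
slot 1 + slot 2 + slot 5 + slot 6: cost 11 + 14 + 2 + 6 = 33 ≤ 33, expected clicks 15 + 17 + 8 + 13 = 53.
slot 2 + slot 5 + slot 6 + slot 7: cost 14 + 2 + 6 + 8 = 30 ≤ 33, expected clicks 17 + 8 + 13 + 17 = 55.
Best is slot 2, slot 5, slot 6, and slot 7 with total expected clicks 55.

55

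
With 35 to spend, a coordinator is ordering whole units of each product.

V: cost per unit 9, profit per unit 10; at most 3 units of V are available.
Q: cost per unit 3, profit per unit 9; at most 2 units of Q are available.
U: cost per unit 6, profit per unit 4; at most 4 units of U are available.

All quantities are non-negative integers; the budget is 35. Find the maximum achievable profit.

48

3×V and 2×Q: cost 33 ≤ 35, profit 3·10 + 2·9 = 48.
2×V, 2×Q, and 1×U: cost 30 ≤ 35, profit 2·10 + 2·9 + 1·4 = 42.
Best is 48.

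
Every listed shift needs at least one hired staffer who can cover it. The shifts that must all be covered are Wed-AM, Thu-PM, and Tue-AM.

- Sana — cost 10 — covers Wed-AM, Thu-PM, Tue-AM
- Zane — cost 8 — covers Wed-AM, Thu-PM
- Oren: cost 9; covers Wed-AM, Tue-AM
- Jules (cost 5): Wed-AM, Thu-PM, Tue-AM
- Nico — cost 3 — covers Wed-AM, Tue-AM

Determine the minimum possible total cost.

This is an integer covering problem.
The greedy cost-per-new-shift heuristic would pick Nico and Jules for 8, but a cheaper cover exists.
Jules alone covers Wed-AM, Thu-PM, Tue-AM — every shift.
Total cost: 5.
No cover costs less than 5.

5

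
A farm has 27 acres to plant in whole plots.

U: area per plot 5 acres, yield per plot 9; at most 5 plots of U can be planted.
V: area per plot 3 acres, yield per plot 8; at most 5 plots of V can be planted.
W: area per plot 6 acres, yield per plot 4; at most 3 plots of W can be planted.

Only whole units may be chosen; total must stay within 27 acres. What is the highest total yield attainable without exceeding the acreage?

59

This is a bounded integer knapsack.
3×U and 4×V: area 27 ≤ 27, yield 3·9 + 4·8 = 59.
2×U and 5×V: area 25 ≤ 27, yield 2·9 + 5·8 = 58.
Best is 59.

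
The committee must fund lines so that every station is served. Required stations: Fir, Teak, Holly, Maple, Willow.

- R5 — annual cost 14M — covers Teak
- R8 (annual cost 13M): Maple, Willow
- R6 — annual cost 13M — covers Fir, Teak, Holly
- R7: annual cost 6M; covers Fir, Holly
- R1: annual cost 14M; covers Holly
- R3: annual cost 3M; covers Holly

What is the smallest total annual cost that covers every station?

Choose R8 and R6: together they cover Fir, Teak, Holly, Maple, Willow — every station.
Total annual cost: 13 + 13 = 26.

26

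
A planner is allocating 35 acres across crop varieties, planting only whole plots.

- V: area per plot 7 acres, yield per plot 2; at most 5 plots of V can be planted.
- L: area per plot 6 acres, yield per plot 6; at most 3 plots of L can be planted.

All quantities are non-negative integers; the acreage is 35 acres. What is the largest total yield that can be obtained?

22

This is a bounded integer knapsack.
L has the best ratio (6/6); taking only L gives at most 3×6 = 18 (stopped by the supply cap of 3).
Mixing does better — 2×V and 3×L: area 32 ≤ 35, yield 2·2 + 3·6 = 22.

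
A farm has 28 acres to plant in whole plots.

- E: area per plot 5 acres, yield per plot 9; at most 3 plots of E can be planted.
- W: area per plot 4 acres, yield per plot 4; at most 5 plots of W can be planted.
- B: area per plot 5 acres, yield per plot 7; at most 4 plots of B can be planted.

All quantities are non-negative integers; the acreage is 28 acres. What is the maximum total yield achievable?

E has the best ratio (9/5); taking only E gives at most 3×9 = 27 (stopped by the supply cap of 3).
Mixing does better — 3×E, 2×W, and 1×B: area 28 ≤ 28, yield 3·9 + 2·4 + 1·7 = 42.

42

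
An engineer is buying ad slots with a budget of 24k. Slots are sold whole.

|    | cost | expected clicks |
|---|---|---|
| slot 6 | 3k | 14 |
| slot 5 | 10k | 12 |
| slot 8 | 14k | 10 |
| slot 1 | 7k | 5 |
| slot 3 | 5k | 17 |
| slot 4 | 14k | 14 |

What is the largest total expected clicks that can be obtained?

45

Allowing fractional choices, the relaxed optimum would be about 49.0, but ad slots are indivisible.
slot 6 + slot 3 + slot 4: cost 3 + 5 + 14 = 22 ≤ 24, expected clicks 14 + 17 + 14 = 45.
slot 6 + slot 5 + slot 3: cost 3 + 10 + 5 = 18 ≤ 24, expected clicks 14 + 12 + 17 = 43.
Best is slot 6, slot 3, and slot 4 with total expected clicks 45.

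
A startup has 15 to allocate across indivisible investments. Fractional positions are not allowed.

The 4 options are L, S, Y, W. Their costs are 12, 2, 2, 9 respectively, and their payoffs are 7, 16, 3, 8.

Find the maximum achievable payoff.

Allowing fractional choices, the relaxed optimum would be about 28.2, but investments are indivisible.
S + Y + W: cost 2 + 2 + 9 = 13 ≤ 15, payoff 16 + 3 + 8 = 27.
L + S: cost 12 + 2 = 14 ≤ 15, payoff 7 + 16 = 23.
S + W: cost 2 + 9 = 11 ≤ 15, payoff 16 + 8 = 24.
Best is S, Y, and W with total payoff 27.

27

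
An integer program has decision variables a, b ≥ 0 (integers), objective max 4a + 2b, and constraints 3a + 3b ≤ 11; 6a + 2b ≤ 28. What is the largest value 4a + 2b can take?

12

(a,b)=(3,0): 3·3+3·0=9≤11, 6·3+2·0=18≤28, objective 12.
(a,b)=(2,1): 3·2+3·1=9≤11, 6·2+2·1=14≤28, objective 10.
(a,b)=(2,0): 3·2+3·0=6≤11, 6·2+2·0=12≤28, objective 8.
No feasible integer point exceeds 12.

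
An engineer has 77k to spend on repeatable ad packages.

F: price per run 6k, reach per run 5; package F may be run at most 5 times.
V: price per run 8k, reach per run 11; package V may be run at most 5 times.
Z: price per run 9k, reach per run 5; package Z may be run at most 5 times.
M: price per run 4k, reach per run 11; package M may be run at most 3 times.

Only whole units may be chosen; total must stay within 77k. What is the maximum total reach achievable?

108

4×F, 5×V, and 3×M: price 76 ≤ 77, reach 4·5 + 5·11 + 3·11 = 108.
1×F, 5×V, 2×Z, and 3×M: price 76 ≤ 77, reach 1·5 + 5·11 + 2·5 + 3·11 = 103.
Best is 108.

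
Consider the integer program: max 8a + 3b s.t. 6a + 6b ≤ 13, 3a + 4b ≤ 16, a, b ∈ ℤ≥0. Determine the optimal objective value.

16

Relaxing integrality, the LP optimum is 17.33 at (a,b) = (2.17, 0), which is not an integer point.
(a,b)=(2,0) is feasible, giving 16.
(a,b)=(1,1) is feasible, giving 11.
No feasible integer point exceeds 16.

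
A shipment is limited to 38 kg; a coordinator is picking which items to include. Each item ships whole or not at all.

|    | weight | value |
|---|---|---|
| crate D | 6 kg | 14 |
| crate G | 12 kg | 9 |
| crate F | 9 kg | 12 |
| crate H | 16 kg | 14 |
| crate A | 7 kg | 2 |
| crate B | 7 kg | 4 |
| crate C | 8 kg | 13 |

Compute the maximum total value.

48

Take crate D, crate G, crate F, and crate C: weight 6 + 12 + 9 + 8 = 35 ≤ 38, value 14 + 9 + 12 + 13 = 48.
No other feasible combination does better.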